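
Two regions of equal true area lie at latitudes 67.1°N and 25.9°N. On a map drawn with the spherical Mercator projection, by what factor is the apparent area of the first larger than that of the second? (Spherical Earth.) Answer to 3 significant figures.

Mercator areal scale is sec²φ.
At 67.1°: sec²(67.1°) = 1/0.3891² = 6.604.
At 25.9°: sec²(25.9°) = 1/0.8996² = 1.236.
Ratio = 6.604/1.236 = cos²(25.9°)/cos²(67.1°) ≈ 5.34.

5.34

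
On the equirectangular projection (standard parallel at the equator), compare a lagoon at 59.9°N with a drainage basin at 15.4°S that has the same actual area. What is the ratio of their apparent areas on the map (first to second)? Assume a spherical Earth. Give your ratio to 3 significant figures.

1.92

For the equirectangular projection with φ₀ = 0 (plate carrée), h = 1 along meridians and k = sec φ along parallels.
Areal scale at 59.9°: h·k = 1.000 × 1.994 = 1.994.
Areal scale at 15.4°: h·k = 1.000 × 1.037 = 1.037.
Ratio = 1.994/1.037 ≈ 1.92.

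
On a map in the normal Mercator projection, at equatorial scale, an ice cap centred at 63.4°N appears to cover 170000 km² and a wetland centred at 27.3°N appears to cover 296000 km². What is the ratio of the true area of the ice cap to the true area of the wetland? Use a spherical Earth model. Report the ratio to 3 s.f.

On Mercator the areal scale is sec²φ, so true area = apparent × cos²φ.
True area of ice cap: 170000 × cos²(63.4°) = 170000 × 0.2005 = 34080 km².
True area of wetland: 296000 × cos²(27.3°) = 296000 × 0.7896 = 233700 km².
Ratio = 34080 / 233700 ≈ 0.146.

0.146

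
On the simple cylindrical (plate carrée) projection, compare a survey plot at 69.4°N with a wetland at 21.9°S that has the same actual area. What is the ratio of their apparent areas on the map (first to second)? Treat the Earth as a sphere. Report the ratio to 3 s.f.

For the equirectangular projection with φ₀ = 0 (plate carrée), h = 1 along meridians and k = sec φ along parallels.
Areal scale at 69.4°: h·k = 1.000 × 2.842 = 2.842.
Areal scale at 21.9°: h·k = 1.000 × 1.078 = 1.078.
Ratio = 2.842/1.078 ≈ 2.64.

2.64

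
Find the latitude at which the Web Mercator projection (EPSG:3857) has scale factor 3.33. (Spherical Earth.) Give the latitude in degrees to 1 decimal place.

72.5°

Mercator scale is k = sec φ = 1/cos φ.
1/cos φ = 3.33  ⇒  cos φ = 0.3003  ⇒  φ = arccos(0.3003) ≈ 72.5°.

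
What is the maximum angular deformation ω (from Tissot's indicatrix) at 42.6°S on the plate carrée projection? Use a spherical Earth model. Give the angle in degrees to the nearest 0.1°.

17.5°

In the plate carrée (x = Rλ, y = Rφ), meridians are true-scale (h = 1) and parallels are stretched by k = sec φ.
At 42.6°: h = 1.000, k = 1.359; principal scales a = 1.359, b = 1.000.
sin(ω/2) = (a − b)/(a + b) = 0.3585/2.359 = 0.1520, so ω = 2 arcsin(0.1520) ≈ 17.5°.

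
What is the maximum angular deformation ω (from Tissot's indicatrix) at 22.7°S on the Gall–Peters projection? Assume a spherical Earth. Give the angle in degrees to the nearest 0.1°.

Gall–Peters is a cylindrical equal-area projection with standard parallels at ±45°. Cylindrical equal-area (φ₀ = 45°): h = cos φ / cos 45° along meridians, k = cos 45° / cos φ along parallels; h·k = 1.
At 22.7°: h = 1.305, k = 0.7665; principal scales a = 1.305, b = 0.7665.
sin(ω/2) = (a − b)/(a + b) = 0.5382/2.071 = 0.2598, so ω = 2 arcsin(0.2598) ≈ 30.1°.

30.1°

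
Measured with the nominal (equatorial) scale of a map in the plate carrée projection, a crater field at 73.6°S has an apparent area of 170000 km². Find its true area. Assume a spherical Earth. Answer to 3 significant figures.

48000 km²

In the plate carrée (x = Rλ, y = Rφ), meridians are true-scale (h = 1) and parallels are stretched by k = sec φ.
Areal scale = h·k = 1 × sec φ; at 73.6°, h = 1.000, k = 3.542, so h·k = 3.542.
True area = apparent / (areal scale) = 170000 / 3.542 ≈ 48000 km².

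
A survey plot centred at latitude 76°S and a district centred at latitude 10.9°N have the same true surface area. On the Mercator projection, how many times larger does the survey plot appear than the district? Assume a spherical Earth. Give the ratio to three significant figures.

16.5

Mercator is conformal with k = sec φ, so areal scale = k² = sec²φ.
At 76°: sec²(76°) = 1/0.2419² = 17.09.
At 10.9°: sec²(10.9°) = 1/0.9820² = 1.037.
Ratio = 17.09/1.037 = cos²(10.9°)/cos²(76°) ≈ 16.5.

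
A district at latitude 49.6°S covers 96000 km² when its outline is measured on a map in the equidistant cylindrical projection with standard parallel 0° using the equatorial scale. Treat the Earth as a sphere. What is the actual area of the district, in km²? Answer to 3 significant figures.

62200 km²

For the equirectangular projection with φ₀ = 0 (plate carrée), h = 1 along meridians and k = sec φ along parallels.
Areal scale = h·k = 1 × sec φ; at 49.6°, h = 1.000, k = 1.543, so h·k = 1.543.
True area = apparent / (areal scale) = 96000 / 1.543 ≈ 62200 km².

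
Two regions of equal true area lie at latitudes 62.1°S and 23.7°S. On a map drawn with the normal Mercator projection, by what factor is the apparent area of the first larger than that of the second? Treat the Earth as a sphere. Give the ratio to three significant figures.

3.83

Mercator is conformal with k = sec φ, so areal scale = k² = sec²φ.
At 62.1°: sec²(62.1°) = 1/0.4679² = 4.567.
At 23.7°: sec²(23.7°) = 1/0.9157² = 1.193.
Ratio = 4.567/1.193 = cos²(23.7°)/cos²(62.1°) ≈ 3.83.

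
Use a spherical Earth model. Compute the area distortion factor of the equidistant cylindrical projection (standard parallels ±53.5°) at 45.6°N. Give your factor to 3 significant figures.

0.850

With standard parallel φ₀ = 53.5°, the equirectangular projection gives x = Rλ cos φ₀, y = Rφ, so h = 1 and k = cos 53.5° / cos φ.
Areal scale = h·k = 1 × cos φ₀ / cos φ; at 45.6°, h = 1.000, k = 0.8502, so h·k = 0.8502.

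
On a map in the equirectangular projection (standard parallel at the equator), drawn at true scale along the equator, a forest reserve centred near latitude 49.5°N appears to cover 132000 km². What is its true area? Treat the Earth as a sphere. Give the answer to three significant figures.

85700 km²

For the equirectangular projection with φ₀ = 0 (plate carrée), h = 1 along meridians and k = sec φ along parallels.
Areal scale = h·k = 1 × sec φ; at 49.5°, h = 1.000, k = 1.540, so h·k = 1.540.
True area = apparent / (areal scale) = 132000 / 1.540 ≈ 85700 km².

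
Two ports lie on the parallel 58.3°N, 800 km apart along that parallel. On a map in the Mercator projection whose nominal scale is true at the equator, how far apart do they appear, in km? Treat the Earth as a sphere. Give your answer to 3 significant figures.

Mercator is conformal, so the point scale is isotropic: h = k = sec φ = 1/cos φ.
Along the parallel, k = sec 58.3° = 1/0.5255 = 1.903.
Map distance = 800 × 1.903 ≈ 1520 km.

1520 km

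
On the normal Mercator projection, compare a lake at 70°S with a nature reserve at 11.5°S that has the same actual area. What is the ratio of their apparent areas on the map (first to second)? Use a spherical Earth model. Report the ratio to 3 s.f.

8.21

Mercator is conformal with k = sec φ, so areal scale = k² = sec²φ.
At 70°: sec²(70°) = 1/0.3420² = 8.549.
At 11.5°: sec²(11.5°) = 1/0.9799² = 1.041.
Ratio = 8.549/1.041 = cos²(11.5°)/cos²(70°) ≈ 8.21.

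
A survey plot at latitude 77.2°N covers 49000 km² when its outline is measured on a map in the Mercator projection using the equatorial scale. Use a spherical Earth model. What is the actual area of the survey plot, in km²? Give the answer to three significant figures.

2410 km²

The Mercator projection is conformal; its linear scale factor is the same in every direction and equals sec φ = 1/cos φ.
Areal scale = k² = sec²φ = 1/cos²(77.2°) = 1/0.2215² = 20.37.
True area = apparent / (areal scale) = 49000 / 20.37 ≈ 2410 km².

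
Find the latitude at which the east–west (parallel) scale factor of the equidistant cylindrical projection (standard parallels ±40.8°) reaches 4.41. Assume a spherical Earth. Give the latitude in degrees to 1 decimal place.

The equidistant cylindrical projection with φ₀ = 40.8° has h = 1 (meridians true) and k = cos φ₀ / cos φ along parallels.
k = cos φ₀ / cos φ = 4.41  ⇒  cos φ = cos 40.8° / 4.41 = 0.1717.
φ = arccos(0.1717) ≈ 80.1°.

80.1°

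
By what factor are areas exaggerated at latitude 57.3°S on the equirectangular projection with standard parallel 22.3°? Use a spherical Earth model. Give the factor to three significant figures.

1.71

In the equirectangular projection with standard parallel φ₀ = 22.3° (x = Rλ cos φ₀, y = Rφ), meridians are true-scale (h = 1) and the parallel scale is k = cos φ₀ / cos φ.
Areal scale = h·k = 1 × cos φ₀ / cos φ; at 57.3°, h = 1.000, k = 1.713, so h·k = 1.713.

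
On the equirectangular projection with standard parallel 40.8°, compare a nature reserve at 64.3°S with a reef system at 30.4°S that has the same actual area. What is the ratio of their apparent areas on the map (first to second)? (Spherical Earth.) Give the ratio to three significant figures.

1.99

The equidistant cylindrical projection with φ₀ = 40.8° has h = 1 (meridians true) and k = cos φ₀ / cos φ along parallels.
Areal scale at 64.3°: h·k = 1.000 × 1.746 = 1.746.
Areal scale at 30.4°: h·k = 1.000 × 0.8777 = 0.8777.
Ratio = 1.746/0.8777 ≈ 1.99.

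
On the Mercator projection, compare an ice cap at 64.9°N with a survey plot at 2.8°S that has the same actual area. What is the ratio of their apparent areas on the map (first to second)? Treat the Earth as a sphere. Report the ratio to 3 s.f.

5.54

Mercator is conformal with k = sec φ, so areal scale = k² = sec²φ.
At 64.9°: sec²(64.9°) = 1/0.4242² = 5.557.
At 2.8°: sec²(2.8°) = 1/0.9988² = 1.002.
Ratio = 5.557/1.002 = cos²(2.8°)/cos²(64.9°) ≈ 5.54.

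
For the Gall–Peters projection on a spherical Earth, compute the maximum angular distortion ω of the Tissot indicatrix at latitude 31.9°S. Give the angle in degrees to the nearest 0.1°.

The Gall–Peters projection is cylindrical equal-area with φ₀ = 45°. Cylindrical equal-area (φ₀ = 45°): h = cos φ / cos 45° along meridians, k = cos 45° / cos φ along parallels; h·k = 1.
At 31.9°: h = 1.201, k = 0.8329; principal scales a = 1.201, b = 0.8329.
sin(ω/2) = (a − b)/(a + b) = 0.3677/2.034 = 0.1808, so ω = 2 arcsin(0.1808) ≈ 20.8°.

20.8°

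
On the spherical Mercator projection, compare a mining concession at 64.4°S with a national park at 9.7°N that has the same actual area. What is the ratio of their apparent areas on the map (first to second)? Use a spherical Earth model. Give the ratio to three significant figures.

5.20

Mercator areal scale is sec²φ.
At 64.4°: sec²(64.4°) = 1/0.4321² = 5.356.
At 9.7°: sec²(9.7°) = 1/0.9857² = 1.029.
Ratio = 5.356/1.029 = cos²(9.7°)/cos²(64.4°) ≈ 5.20.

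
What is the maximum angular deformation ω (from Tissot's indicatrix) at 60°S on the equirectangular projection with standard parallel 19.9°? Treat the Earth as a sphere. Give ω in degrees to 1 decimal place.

35.6°

With standard parallel φ₀ = 19.9°, the equirectangular projection gives x = Rλ cos φ₀, y = Rφ, so h = 1 and k = cos 19.9° / cos φ.
At 60°: h = 1.000, k = 1.881; principal scales a = 1.881, b = 1.000.
sin(ω/2) = (a − b)/(a + b) = 0.8806/2.881 = 0.3057, so ω = 2 arcsin(0.3057) ≈ 35.6°.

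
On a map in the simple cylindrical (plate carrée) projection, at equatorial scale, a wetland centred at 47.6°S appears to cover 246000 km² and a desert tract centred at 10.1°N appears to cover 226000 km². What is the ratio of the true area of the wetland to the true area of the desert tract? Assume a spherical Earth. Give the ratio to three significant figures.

0.746

Plate carrée has h = 1 and k = sec φ, giving areal scale sec φ; true area = (apparent area) · cos φ.
True area of wetland: 246000 × cos(47.6°) = 246000 × 0.6743 = 165900 km².
True area of desert tract: 226000 × cos(10.1°) = 226000 × 0.9845 = 222500 km².
Ratio = 165900 / 222500 ≈ 0.746.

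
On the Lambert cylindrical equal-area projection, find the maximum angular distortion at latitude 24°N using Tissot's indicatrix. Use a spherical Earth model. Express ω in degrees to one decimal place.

The Lambert cylindrical equal-area projection is the cylindrical equal-area projection with its standard parallel at the equator (φ₀ = 0). Cylindrical equal-area (φ₀ = 0°): h = cos φ / cos 0° along meridians, k = cos 0° / cos φ along parallels; h·k = 1.
At 24°: h = 0.9135, k = 1.095; principal scales a = 1.095, b = 0.9135.
sin(ω/2) = (a − b)/(a + b) = 0.1811/2.008 = 0.09018, so ω = 2 arcsin(0.09018) ≈ 10.3°.

10.3°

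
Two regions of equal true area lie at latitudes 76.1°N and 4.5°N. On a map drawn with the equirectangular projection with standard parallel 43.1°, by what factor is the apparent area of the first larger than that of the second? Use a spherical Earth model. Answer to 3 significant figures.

4.15

With standard parallel φ₀ = 43.1°, the equirectangular projection gives x = Rλ cos φ₀, y = Rφ, so h = 1 and k = cos 43.1° / cos φ.
Areal scale at 76.1°: h·k = 1.000 × 3.039 = 3.039.
Areal scale at 4.5°: h·k = 1.000 × 0.7324 = 0.7324.
Ratio = 3.039/0.7324 ≈ 4.15.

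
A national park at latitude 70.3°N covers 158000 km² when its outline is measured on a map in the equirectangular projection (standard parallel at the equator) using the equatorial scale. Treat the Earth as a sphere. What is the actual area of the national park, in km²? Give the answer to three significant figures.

53300 km²

For the equirectangular projection with φ₀ = 0 (plate carrée), h = 1 along meridians and k = sec φ along parallels.
Areal scale = h·k = 1 × sec φ; at 70.3°, h = 1.000, k = 2.967, so h·k = 2.967.
True area = apparent / (areal scale) = 158000 / 2.967 ≈ 53300 km².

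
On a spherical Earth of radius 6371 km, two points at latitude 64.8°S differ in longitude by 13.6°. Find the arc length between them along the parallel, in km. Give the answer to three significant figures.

Arc length along a parallel = R cos φ · Δλ (with Δλ in radians).
= 6371 × cos 64.8° × (13.6° × π/180) = 6371 × 0.4258 × 0.2374 ≈ 644 km.

644 km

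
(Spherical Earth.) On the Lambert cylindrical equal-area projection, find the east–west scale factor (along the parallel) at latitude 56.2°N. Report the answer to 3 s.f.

1.80

The Lambert cylindrical equal-area projection is the cylindrical equal-area projection with its standard parallel at the equator (φ₀ = 0). A cylindrical equal-area projection with standard parallel φ₀ has meridian scale h = cos φ / cos φ₀ and parallel scale k = cos φ₀ / cos φ (so areas are preserved, h·k = 1).
k = cos 0° / cos 56.2° = 1.000/0.5563 = 1.798.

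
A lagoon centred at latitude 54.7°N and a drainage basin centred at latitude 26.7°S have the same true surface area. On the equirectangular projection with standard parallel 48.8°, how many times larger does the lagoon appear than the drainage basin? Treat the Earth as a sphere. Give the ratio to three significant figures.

With standard parallel φ₀ = 48.8°, the equirectangular projection gives x = Rλ cos φ₀, y = Rφ, so h = 1 and k = cos 48.8° / cos φ.
Areal scale at 54.7°: h·k = 1.000 × 1.140 = 1.140.
Areal scale at 26.7°: h·k = 1.000 × 0.7373 = 0.7373.
Ratio = 1.140/0.7373 ≈ 1.55.

1.55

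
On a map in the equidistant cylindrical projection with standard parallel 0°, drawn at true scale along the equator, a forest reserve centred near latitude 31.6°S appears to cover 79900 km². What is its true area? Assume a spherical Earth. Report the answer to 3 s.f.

68100 km²

For the equirectangular projection with φ₀ = 0 (plate carrée), h = 1 along meridians and k = sec φ along parallels.
Areal scale = h·k = 1 × sec φ; at 31.6°, h = 1.000, k = 1.174, so h·k = 1.174.
True area = apparent / (areal scale) = 79900 / 1.174 ≈ 68100 km².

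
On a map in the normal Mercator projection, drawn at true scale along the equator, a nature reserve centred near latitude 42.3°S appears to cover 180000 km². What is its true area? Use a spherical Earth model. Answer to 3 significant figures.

98500 km²

Mercator is conformal, so the point scale is isotropic: h = k = sec φ = 1/cos φ.
Areal scale = k² = sec²φ = 1/cos²(42.3°) = 1/0.7396² = 1.828.
True area = apparent / (areal scale) = 180000 / 1.828 ≈ 98500 km².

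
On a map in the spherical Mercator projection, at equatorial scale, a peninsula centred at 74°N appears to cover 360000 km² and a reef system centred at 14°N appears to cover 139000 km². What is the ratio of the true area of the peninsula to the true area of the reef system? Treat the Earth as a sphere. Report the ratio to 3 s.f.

0.209

Since Mercator area scale is 1/cos²φ, the true area equals the apparent area multiplied by cos²φ.
True area of peninsula: 360000 × cos²(74°) = 360000 × 0.07598 = 27350 km².
True area of reef system: 139000 × cos²(14°) = 139000 × 0.9415 = 130900 km².
Ratio = 27350 / 130900 ≈ 0.209.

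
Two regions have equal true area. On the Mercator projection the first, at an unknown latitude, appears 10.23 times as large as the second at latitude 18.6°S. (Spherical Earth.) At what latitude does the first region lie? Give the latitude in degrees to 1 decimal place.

Mercator areal scale is sec²φ, so apparent-area ratio = sec²φ₁ / sec²φ₂ = cos²φ₂ / cos²φ₁.
cos²φ₂ / cos²φ₁ = 10.23  ⇒  cos φ₁ = cos 18.6° / √10.23 = 0.9478/3.198 = 0.2963.
φ₁ = arccos(0.2963) ≈ 72.8°.

72.8°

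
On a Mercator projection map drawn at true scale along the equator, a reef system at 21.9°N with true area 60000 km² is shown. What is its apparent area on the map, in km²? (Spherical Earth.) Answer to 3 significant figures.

69700 km²

Mercator is conformal, so the point scale is isotropic: h = k = sec φ = 1/cos φ.
Areal scale = k² = sec²φ = 1/cos²(21.9°) = 1/0.9278² = 1.162.
Apparent area = 60000 × 1.162 ≈ 69700 km².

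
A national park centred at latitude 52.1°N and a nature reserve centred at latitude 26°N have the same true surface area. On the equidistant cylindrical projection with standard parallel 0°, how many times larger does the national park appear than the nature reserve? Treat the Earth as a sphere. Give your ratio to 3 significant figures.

1.46

Plate carrée maps x = Rλ, y = Rφ. The meridian scale is h = 1 and the parallel scale is k = 1/cos φ = sec φ.
Areal scale at 52.1°: h·k = 1.000 × 1.628 = 1.628.
Areal scale at 26°: h·k = 1.000 × 1.113 = 1.113.
Ratio = 1.628/1.113 ≈ 1.46.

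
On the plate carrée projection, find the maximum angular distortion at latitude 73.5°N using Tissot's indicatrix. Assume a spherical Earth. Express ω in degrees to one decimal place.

67.8°

For the equirectangular projection with φ₀ = 0 (plate carrée), h = 1 along meridians and k = sec φ along parallels.
At 73.5°: h = 1.000, k = 3.521; principal scales a = 3.521, b = 1.000.
sin(ω/2) = (a − b)/(a + b) = 2.521/4.521 = 0.5576, so ω = 2 arcsin(0.5576) ≈ 67.8°.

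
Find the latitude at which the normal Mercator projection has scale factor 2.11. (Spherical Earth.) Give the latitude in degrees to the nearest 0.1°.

61.7°

Mercator scale is k = sec φ = 1/cos φ.
1/cos φ = 2.11  ⇒  cos φ = 0.4739  ⇒  φ = arccos(0.4739) ≈ 61.7°.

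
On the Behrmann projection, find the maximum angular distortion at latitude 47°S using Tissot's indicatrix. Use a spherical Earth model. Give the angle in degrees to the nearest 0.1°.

27.1°

Behrmann is a cylindrical equal-area projection with standard parallels at ±30°. A cylindrical equal-area projection with standard parallel φ₀ has meridian scale h = cos φ / cos φ₀ and parallel scale k = cos φ₀ / cos φ (so areas are preserved, h·k = 1).
At 47°: h = 0.7875, k = 1.270; principal scales a = 1.270, b = 0.7875.
sin(ω/2) = (a − b)/(a + b) = 0.4823/2.057 = 0.2344, so ω = 2 arcsin(0.2344) ≈ 27.1°.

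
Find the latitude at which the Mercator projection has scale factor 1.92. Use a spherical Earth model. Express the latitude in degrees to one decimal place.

58.6°

Mercator scale is k = sec φ = 1/cos φ.
1/cos φ = 1.92  ⇒  cos φ = 0.5208  ⇒  φ = arccos(0.5208) ≈ 58.6°.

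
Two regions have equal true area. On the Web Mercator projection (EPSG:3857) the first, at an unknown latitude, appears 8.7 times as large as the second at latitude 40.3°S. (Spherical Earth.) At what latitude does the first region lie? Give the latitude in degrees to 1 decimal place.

For equal true areas on Mercator, apparent areas scale as sec²φ, so the ratio is cos²φ₂ / cos²φ₁.
cos²φ₂ / cos²φ₁ = 8.7  ⇒  cos φ₁ = cos 40.3° / √8.7 = 0.7627/2.950 = 0.2586.
φ₁ = arccos(0.2586) ≈ 75.0°.

75.0°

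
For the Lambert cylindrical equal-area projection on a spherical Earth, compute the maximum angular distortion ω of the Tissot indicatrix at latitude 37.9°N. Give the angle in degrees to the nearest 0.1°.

26.9°

The Lambert cylindrical equal-area projection is the cylindrical equal-area projection with its standard parallel at the equator (φ₀ = 0). Cylindrical equal-area (φ₀ = 0°): h = cos φ / cos 0° along meridians, k = cos 0° / cos φ along parallels; h·k = 1.
At 37.9°: h = 0.7891, k = 1.267; principal scales a = 1.267, b = 0.7891.
sin(ω/2) = (a − b)/(a + b) = 0.4782/2.056 = 0.2325, so ω = 2 arcsin(0.2325) ≈ 26.9°.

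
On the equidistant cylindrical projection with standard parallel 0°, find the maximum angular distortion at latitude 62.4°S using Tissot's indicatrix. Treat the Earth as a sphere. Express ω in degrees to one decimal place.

43.0°

Plate carrée maps x = Rλ, y = Rφ. The meridian scale is h = 1 and the parallel scale is k = 1/cos φ = sec φ.
At 62.4°: h = 1.000, k = 2.158; principal scales a = 2.158, b = 1.000.
sin(ω/2) = (a − b)/(a + b) = 1.158/3.158 = 0.3668, so ω = 2 arcsin(0.3668) ≈ 43.0°.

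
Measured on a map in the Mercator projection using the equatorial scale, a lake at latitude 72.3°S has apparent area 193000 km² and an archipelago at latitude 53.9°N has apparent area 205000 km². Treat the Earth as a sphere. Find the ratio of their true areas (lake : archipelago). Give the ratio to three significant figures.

0.251

On Mercator the areal scale is sec²φ, so true area = apparent × cos²φ.
True area of lake: 193000 × cos²(72.3°) = 193000 × 0.09244 = 17840 km².
True area of archipelago: 205000 × cos²(53.9°) = 205000 × 0.3472 = 71170 km².
Ratio = 17840 / 71170 ≈ 0.251.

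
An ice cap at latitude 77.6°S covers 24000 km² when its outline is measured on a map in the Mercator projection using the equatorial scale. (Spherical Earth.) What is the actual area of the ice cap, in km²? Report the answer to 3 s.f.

1110 km²

Mercator is conformal, so the point scale is isotropic: h = k = sec φ = 1/cos φ.
Areal scale = k² = sec²φ = 1/cos²(77.6°) = 1/0.2147² = 21.69.
True area = apparent / (areal scale) = 24000 / 21.69 ≈ 1110 km².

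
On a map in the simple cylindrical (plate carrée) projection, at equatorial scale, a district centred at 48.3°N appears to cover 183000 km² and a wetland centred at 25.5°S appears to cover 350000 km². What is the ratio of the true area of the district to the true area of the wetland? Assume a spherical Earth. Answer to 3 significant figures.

0.385

On the plate carrée, areal scale = h·k = 1 × sec φ, so true area = apparent × cos φ.
True area of district: 183000 × cos(48.3°) = 183000 × 0.6652 = 121700 km².
True area of wetland: 350000 × cos(25.5°) = 350000 × 0.9026 = 315900 km².
Ratio = 121700 / 315900 ≈ 0.385.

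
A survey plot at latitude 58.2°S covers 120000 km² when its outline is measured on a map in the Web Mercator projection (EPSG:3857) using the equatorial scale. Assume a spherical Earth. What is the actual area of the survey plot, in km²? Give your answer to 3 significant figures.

33300 km²

For Mercator, h = k = sec φ (a conformal cylindrical projection has a single point scale, 1/cos φ).
Areal scale = k² = sec²φ = 1/cos²(58.2°) = 1/0.5270² = 3.601.
True area = apparent / (areal scale) = 120000 / 3.601 ≈ 33300 km².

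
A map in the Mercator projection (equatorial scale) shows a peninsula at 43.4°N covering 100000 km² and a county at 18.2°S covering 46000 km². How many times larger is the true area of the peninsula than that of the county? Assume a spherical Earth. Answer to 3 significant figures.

Mercator's areal exaggeration is sec²φ; hence true area = (apparent area) · cos²φ.
True area of peninsula: 100000 × cos²(43.4°) = 100000 × 0.5279 = 52790 km².
True area of county: 46000 × cos²(18.2°) = 46000 × 0.9024 = 41510 km².
Ratio = 52790 / 41510 ≈ 1.27.

1.27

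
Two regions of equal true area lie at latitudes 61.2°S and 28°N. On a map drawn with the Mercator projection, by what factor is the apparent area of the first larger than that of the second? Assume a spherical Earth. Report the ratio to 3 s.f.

3.36

Mercator areal scale is sec²φ.
At 61.2°: sec²(61.2°) = 1/0.4818² = 4.309.
At 28°: sec²(28°) = 1/0.8829² = 1.283.
Ratio = 4.309/1.283 = cos²(28°)/cos²(61.2°) ≈ 3.36.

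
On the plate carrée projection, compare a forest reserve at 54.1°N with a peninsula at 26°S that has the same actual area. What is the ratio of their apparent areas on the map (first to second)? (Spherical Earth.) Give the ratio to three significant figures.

Plate carrée maps x = Rλ, y = Rφ. The meridian scale is h = 1 and the parallel scale is k = 1/cos φ = sec φ.
Areal scale at 54.1°: h·k = 1.000 × 1.705 = 1.705.
Areal scale at 26°: h·k = 1.000 × 1.113 = 1.113.
Ratio = 1.705/1.113 ≈ 1.53.

1.53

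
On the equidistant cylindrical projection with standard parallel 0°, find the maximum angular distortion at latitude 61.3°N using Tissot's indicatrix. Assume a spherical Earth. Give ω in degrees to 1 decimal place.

In the plate carrée (x = Rλ, y = Rφ), meridians are true-scale (h = 1) and parallels are stretched by k = sec φ.
At 61.3°: h = 1.000, k = 2.082; principal scales a = 2.082, b = 1.000.
sin(ω/2) = (a − b)/(a + b) = 1.082/3.082 = 0.3511, so ω = 2 arcsin(0.3511) ≈ 41.1°.

41.1°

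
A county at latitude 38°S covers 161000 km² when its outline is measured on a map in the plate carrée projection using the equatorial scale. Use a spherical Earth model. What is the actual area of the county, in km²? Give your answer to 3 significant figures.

127000 km²

Plate carrée maps x = Rλ, y = Rφ. The meridian scale is h = 1 and the parallel scale is k = 1/cos φ = sec φ.
Areal scale = h·k = 1 × sec φ; at 38°, h = 1.000, k = 1.269, so h·k = 1.269.
True area = apparent / (areal scale) = 161000 / 1.269 ≈ 127000 km².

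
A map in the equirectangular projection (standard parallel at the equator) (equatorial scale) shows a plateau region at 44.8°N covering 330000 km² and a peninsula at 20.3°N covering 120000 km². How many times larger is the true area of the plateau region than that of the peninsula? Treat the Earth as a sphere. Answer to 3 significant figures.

Plate carrée has h = 1 and k = sec φ, giving areal scale sec φ; true area = (apparent area) · cos φ.
True area of plateau region: 330000 × cos(44.8°) = 330000 × 0.7096 = 234200 km².
True area of peninsula: 120000 × cos(20.3°) = 120000 × 0.9379 = 112500 km².
Ratio = 234200 / 112500 ≈ 2.08.

2.08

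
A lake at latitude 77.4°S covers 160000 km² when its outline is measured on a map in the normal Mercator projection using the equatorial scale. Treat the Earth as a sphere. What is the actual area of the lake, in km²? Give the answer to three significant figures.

The Mercator projection is conformal; its linear scale factor is the same in every direction and equals sec φ = 1/cos φ.
Areal scale = k² = sec²φ = 1/cos²(77.4°) = 1/0.2181² = 21.01.
True area = apparent / (areal scale) = 160000 / 21.01 ≈ 7610 km².

7610 km²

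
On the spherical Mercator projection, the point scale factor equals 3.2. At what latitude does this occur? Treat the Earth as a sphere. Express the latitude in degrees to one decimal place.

71.8°

Mercator scale is k = sec φ = 1/cos φ.
1/cos φ = 3.2  ⇒  cos φ = 0.3125  ⇒  φ = arccos(0.3125) ≈ 71.8°.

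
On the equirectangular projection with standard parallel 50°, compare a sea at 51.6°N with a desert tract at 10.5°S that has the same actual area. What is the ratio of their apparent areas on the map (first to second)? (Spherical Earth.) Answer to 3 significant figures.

In the equirectangular projection with standard parallel φ₀ = 50° (x = Rλ cos φ₀, y = Rφ), meridians are true-scale (h = 1) and the parallel scale is k = cos φ₀ / cos φ.
Areal scale at 51.6°: h·k = 1.000 × 1.035 = 1.035.
Areal scale at 10.5°: h·k = 1.000 × 0.6537 = 0.6537.
Ratio = 1.035/0.6537 ≈ 1.58.

1.58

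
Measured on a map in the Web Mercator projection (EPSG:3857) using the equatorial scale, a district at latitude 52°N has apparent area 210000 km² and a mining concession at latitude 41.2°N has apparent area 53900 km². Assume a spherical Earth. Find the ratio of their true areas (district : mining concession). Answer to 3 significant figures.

2.61

Mercator's areal exaggeration is sec²φ; hence true area = (apparent area) · cos²φ.
True area of district: 210000 × cos²(52°) = 210000 × 0.3790 = 79600 km².
True area of mining concession: 53900 × cos²(41.2°) = 53900 × 0.5661 = 30510 km².
Ratio = 79600 / 30510 ≈ 2.61.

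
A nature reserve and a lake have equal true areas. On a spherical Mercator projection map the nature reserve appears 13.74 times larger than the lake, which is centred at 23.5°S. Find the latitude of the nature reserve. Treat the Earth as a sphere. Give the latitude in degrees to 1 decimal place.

On Mercator, (apparent₁)/(apparent₂) = sec²φ₁ / sec²φ₂ when true areas are equal.
cos²φ₂ / cos²φ₁ = 13.74  ⇒  cos φ₁ = cos 23.5° / √13.74 = 0.9171/3.707 = 0.2474.
φ₁ = arccos(0.2474) ≈ 75.7°.

75.7°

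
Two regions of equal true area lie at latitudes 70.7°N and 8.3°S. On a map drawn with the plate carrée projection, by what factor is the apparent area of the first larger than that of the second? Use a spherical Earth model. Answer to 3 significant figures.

In the plate carrée (x = Rλ, y = Rφ), meridians are true-scale (h = 1) and parallels are stretched by k = sec φ.
Areal scale at 70.7°: h·k = 1.000 × 3.026 = 3.026.
Areal scale at 8.3°: h·k = 1.000 × 1.011 = 1.011.
Ratio = 3.026/1.011 ≈ 2.99.

2.99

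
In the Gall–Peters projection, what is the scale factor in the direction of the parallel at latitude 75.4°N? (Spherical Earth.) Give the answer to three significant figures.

Gall–Peters is a cylindrical equal-area projection with standard parallels at ±45°. Cylindrical equal-area (φ₀ = 45°): h = cos φ / cos 45° along meridians, k = cos 45° / cos φ along parallels; h·k = 1.
k = cos 45° / cos 75.4° = 0.7071/0.2521 = 2.805.

2.81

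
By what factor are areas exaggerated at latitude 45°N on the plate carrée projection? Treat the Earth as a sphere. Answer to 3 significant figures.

1.41

For the equirectangular projection with φ₀ = 0 (plate carrée), h = 1 along meridians and k = sec φ along parallels.
Areal scale = h·k = 1 × sec φ; at 45°, h = 1.000, k = 1.414, so h·k = 1.414.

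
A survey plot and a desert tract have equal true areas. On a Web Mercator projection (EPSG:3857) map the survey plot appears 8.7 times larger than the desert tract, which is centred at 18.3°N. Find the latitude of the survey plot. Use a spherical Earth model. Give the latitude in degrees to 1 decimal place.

For equal true areas on Mercator, apparent areas scale as sec²φ, so the ratio is cos²φ₂ / cos²φ₁.
cos²φ₂ / cos²φ₁ = 8.7  ⇒  cos φ₁ = cos 18.3° / √8.7 = 0.9494/2.950 = 0.3219.
φ₁ = arccos(0.3219) ≈ 71.2°.

71.2°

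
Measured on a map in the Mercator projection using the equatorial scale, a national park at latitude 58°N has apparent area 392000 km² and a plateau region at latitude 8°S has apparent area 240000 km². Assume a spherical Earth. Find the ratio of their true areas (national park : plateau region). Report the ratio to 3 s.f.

0.468

Mercator's areal exaggeration is sec²φ; hence true area = (apparent area) · cos²φ.
True area of national park: 392000 × cos²(58°) = 392000 × 0.2808 = 110100 km².
True area of plateau region: 240000 × cos²(8°) = 240000 × 0.9806 = 235400 km².
Ratio = 110100 / 235400 ≈ 0.468.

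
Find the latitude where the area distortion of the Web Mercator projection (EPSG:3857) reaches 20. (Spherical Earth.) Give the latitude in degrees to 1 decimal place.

77.1°

Mercator areal scale is sec²φ.
sec²φ = 20  ⇒  cos²φ = 0.05000  ⇒  cos φ = 0.2236.
φ = arccos(0.2236) ≈ 77.1°.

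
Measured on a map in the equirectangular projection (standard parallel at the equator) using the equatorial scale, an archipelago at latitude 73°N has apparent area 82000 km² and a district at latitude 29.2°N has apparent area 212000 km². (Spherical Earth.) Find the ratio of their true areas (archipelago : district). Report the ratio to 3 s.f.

0.130

Plate carrée has h = 1 and k = sec φ, giving areal scale sec φ; true area = (apparent area) · cos φ.
True area of archipelago: 82000 × cos(73°) = 82000 × 0.2924 = 23970 km².
True area of district: 212000 × cos(29.2°) = 212000 × 0.8729 = 185100 km².
Ratio = 23970 / 185100 ≈ 0.130.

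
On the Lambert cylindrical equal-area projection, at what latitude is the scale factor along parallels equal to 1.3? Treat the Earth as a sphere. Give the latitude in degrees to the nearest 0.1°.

39.7°

The Lambert cylindrical equal-area projection is the cylindrical equal-area projection with its standard parallel at the equator (φ₀ = 0). A cylindrical equal-area projection with standard parallel φ₀ has meridian scale h = cos φ / cos φ₀ and parallel scale k = cos φ₀ / cos φ (so areas are preserved, h·k = 1).
k = cos φ₀ / cos φ = 1.3  ⇒  cos φ = cos 0° / 1.3 = 0.7692.
φ = arccos(0.7692) ≈ 39.7°.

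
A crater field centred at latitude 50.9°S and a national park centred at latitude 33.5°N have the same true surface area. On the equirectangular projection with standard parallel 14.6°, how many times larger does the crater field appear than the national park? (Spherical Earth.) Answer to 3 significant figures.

1.32

The equidistant cylindrical projection with φ₀ = 14.6° has h = 1 (meridians true) and k = cos φ₀ / cos φ along parallels.
Areal scale at 50.9°: h·k = 1.000 × 1.534 = 1.534.
Areal scale at 33.5°: h·k = 1.000 × 1.160 = 1.160.
Ratio = 1.534/1.160 ≈ 1.32.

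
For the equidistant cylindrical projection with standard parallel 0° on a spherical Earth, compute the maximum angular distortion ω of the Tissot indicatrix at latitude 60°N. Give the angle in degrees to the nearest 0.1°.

In the plate carrée (x = Rλ, y = Rφ), meridians are true-scale (h = 1) and parallels are stretched by k = sec φ.
At 60°: h = 1.000, k = 2.000; principal scales a = 2.000, b = 1.000.
sin(ω/2) = (a − b)/(a + b) = 1.0000/3.000 = 0.3333, so ω = 2 arcsin(0.3333) ≈ 38.9°.

38.9°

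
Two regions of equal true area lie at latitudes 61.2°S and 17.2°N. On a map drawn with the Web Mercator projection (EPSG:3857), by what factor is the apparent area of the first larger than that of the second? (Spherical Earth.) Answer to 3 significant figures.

Mercator is conformal with k = sec φ, so areal scale = k² = sec²φ.
At 61.2°: sec²(61.2°) = 1/0.4818² = 4.309.
At 17.2°: sec²(17.2°) = 1/0.9553² = 1.096.
Ratio = 4.309/1.096 = cos²(17.2°)/cos²(61.2°) ≈ 3.93.

3.93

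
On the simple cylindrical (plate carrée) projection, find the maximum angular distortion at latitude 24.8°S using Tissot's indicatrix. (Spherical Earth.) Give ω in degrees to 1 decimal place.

Plate carrée maps x = Rλ, y = Rφ. The meridian scale is h = 1 and the parallel scale is k = 1/cos φ = sec φ.
At 24.8°: h = 1.000, k = 1.102; principal scales a = 1.102, b = 1.000.
sin(ω/2) = (a − b)/(a + b) = 0.1016/2.102 = 0.04834, so ω = 2 arcsin(0.04834) ≈ 5.5°.

5.5°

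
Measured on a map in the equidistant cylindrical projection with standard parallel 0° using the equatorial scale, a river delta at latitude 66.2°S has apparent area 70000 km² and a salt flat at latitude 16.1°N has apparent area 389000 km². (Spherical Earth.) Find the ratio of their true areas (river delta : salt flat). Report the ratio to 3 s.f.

0.0756

Plate carrée has h = 1 and k = sec φ, giving areal scale sec φ; true area = (apparent area) · cos φ.
True area of river delta: 70000 × cos(66.2°) = 70000 × 0.4035 = 28250 km².
True area of salt flat: 389000 × cos(16.1°) = 389000 × 0.9608 = 373700 km².
Ratio = 28250 / 373700 ≈ 0.0756.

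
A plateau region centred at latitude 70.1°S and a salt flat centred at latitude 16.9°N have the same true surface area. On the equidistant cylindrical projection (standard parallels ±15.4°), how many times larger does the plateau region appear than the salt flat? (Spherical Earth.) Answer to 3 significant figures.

2.81

With standard parallel φ₀ = 15.4°, the equirectangular projection gives x = Rλ cos φ₀, y = Rφ, so h = 1 and k = cos 15.4° / cos φ.
Areal scale at 70.1°: h·k = 1.000 × 2.832 = 2.832.
Areal scale at 16.9°: h·k = 1.000 × 1.008 = 1.008.
Ratio = 2.832/1.008 ≈ 2.81.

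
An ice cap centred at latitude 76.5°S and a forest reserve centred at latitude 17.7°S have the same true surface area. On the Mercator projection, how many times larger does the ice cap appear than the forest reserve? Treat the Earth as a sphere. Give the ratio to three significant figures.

16.7

On Mercator, area is exaggerated by sec²φ = 1/cos²φ.
At 76.5°: sec²(76.5°) = 1/0.2334² = 18.35.
At 17.7°: sec²(17.7°) = 1/0.9527² = 1.102.
Ratio = 18.35/1.102 = cos²(17.7°)/cos²(76.5°) ≈ 16.7.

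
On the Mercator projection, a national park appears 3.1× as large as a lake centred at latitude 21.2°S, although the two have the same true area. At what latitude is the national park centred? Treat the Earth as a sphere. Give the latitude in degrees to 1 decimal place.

On Mercator, (apparent₁)/(apparent₂) = sec²φ₁ / sec²φ₂ when true areas are equal.
cos²φ₂ / cos²φ₁ = 3.1  ⇒  cos φ₁ = cos 21.2° / √3.1 = 0.9323/1.761 = 0.5295.
φ₁ = arccos(0.5295) ≈ 58.0°.

58.0°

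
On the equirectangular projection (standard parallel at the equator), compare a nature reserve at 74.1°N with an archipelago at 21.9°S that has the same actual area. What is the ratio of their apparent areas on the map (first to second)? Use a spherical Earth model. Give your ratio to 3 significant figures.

3.39

In the plate carrée (x = Rλ, y = Rφ), meridians are true-scale (h = 1) and parallels are stretched by k = sec φ.
Areal scale at 74.1°: h·k = 1.000 × 3.650 = 3.650.
Areal scale at 21.9°: h·k = 1.000 × 1.078 = 1.078.
Ratio = 3.650/1.078 ≈ 3.39.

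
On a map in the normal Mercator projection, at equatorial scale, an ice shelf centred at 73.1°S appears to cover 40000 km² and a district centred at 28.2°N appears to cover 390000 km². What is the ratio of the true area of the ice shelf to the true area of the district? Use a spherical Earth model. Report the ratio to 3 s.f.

On Mercator the areal scale is sec²φ, so true area = apparent × cos²φ.
True area of ice shelf: 40000 × cos²(73.1°) = 40000 × 0.08451 = 3380 km².
True area of district: 390000 × cos²(28.2°) = 390000 × 0.7767 = 302900 km².
Ratio = 3380 / 302900 ≈ 0.0112.

0.0112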